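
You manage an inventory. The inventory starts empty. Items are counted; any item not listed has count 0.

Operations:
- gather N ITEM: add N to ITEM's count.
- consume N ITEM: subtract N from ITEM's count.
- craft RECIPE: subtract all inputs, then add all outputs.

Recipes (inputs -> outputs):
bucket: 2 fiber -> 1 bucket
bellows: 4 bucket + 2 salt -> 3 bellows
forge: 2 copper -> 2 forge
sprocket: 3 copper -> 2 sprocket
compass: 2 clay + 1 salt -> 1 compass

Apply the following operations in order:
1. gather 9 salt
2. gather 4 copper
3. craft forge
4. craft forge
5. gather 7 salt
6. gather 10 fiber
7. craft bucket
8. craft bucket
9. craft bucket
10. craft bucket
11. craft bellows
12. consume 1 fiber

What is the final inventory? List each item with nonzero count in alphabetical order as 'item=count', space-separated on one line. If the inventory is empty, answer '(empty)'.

Answer: bellows=3 fiber=1 forge=4 salt=14

Derivation:
After 1 (gather 9 salt): salt=9
After 2 (gather 4 copper): copper=4 salt=9
After 3 (craft forge): copper=2 forge=2 salt=9
After 4 (craft forge): forge=4 salt=9
After 5 (gather 7 salt): forge=4 salt=16
After 6 (gather 10 fiber): fiber=10 forge=4 salt=16
After 7 (craft bucket): bucket=1 fiber=8 forge=4 salt=16
After 8 (craft bucket): bucket=2 fiber=6 forge=4 salt=16
After 9 (craft bucket): bucket=3 fiber=4 forge=4 salt=16
After 10 (craft bucket): bucket=4 fiber=2 forge=4 salt=16
After 11 (craft bellows): bellows=3 fiber=2 forge=4 salt=14
After 12 (consume 1 fiber): bellows=3 fiber=1 forge=4 salt=14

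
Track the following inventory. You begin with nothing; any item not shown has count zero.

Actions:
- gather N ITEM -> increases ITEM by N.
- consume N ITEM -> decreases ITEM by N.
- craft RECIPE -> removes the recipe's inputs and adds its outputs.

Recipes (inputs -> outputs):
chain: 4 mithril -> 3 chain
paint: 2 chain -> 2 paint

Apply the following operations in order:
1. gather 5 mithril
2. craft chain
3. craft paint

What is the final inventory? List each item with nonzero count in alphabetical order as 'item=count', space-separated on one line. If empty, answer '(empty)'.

After 1 (gather 5 mithril): mithril=5
After 2 (craft chain): chain=3 mithril=1
After 3 (craft paint): chain=1 mithril=1 paint=2

Answer: chain=1 mithril=1 paint=2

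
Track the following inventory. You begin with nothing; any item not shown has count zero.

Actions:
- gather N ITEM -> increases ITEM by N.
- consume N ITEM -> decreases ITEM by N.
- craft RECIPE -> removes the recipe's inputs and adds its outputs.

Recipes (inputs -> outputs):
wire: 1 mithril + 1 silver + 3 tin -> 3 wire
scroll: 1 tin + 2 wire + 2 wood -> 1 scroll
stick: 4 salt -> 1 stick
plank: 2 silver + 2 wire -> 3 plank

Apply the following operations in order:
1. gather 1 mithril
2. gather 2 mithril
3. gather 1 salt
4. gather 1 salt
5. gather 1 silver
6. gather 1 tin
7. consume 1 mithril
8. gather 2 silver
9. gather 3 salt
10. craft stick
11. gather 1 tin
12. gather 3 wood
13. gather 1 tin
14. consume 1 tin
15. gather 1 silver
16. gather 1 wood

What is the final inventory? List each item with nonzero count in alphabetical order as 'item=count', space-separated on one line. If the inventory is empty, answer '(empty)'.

Answer: mithril=2 salt=1 silver=4 stick=1 tin=2 wood=4

Derivation:
After 1 (gather 1 mithril): mithril=1
After 2 (gather 2 mithril): mithril=3
After 3 (gather 1 salt): mithril=3 salt=1
After 4 (gather 1 salt): mithril=3 salt=2
After 5 (gather 1 silver): mithril=3 salt=2 silver=1
After 6 (gather 1 tin): mithril=3 salt=2 silver=1 tin=1
After 7 (consume 1 mithril): mithril=2 salt=2 silver=1 tin=1
After 8 (gather 2 silver): mithril=2 salt=2 silver=3 tin=1
After 9 (gather 3 salt): mithril=2 salt=5 silver=3 tin=1
After 10 (craft stick): mithril=2 salt=1 silver=3 stick=1 tin=1
After 11 (gather 1 tin): mithril=2 salt=1 silver=3 stick=1 tin=2
After 12 (gather 3 wood): mithril=2 salt=1 silver=3 stick=1 tin=2 wood=3
After 13 (gather 1 tin): mithril=2 salt=1 silver=3 stick=1 tin=3 wood=3
After 14 (consume 1 tin): mithril=2 salt=1 silver=3 stick=1 tin=2 wood=3
After 15 (gather 1 silver): mithril=2 salt=1 silver=4 stick=1 tin=2 wood=3
After 16 (gather 1 wood): mithril=2 salt=1 silver=4 stick=1 tin=2 wood=4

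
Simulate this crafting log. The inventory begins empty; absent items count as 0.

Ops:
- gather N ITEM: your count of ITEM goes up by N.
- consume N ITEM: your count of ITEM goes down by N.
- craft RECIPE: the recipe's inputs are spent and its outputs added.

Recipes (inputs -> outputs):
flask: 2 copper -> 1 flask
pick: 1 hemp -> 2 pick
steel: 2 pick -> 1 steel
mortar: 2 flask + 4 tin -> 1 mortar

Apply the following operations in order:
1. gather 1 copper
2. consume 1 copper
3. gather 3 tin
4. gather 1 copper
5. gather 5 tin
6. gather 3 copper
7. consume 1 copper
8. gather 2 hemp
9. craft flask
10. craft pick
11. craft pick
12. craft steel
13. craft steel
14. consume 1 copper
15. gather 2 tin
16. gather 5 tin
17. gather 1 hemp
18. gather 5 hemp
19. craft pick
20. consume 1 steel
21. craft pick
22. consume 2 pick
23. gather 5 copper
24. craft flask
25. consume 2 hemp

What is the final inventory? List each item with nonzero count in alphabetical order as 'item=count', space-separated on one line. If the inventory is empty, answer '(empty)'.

After 1 (gather 1 copper): copper=1
After 2 (consume 1 copper): (empty)
After 3 (gather 3 tin): tin=3
After 4 (gather 1 copper): copper=1 tin=3
After 5 (gather 5 tin): copper=1 tin=8
After 6 (gather 3 copper): copper=4 tin=8
After 7 (consume 1 copper): copper=3 tin=8
After 8 (gather 2 hemp): copper=3 hemp=2 tin=8
After 9 (craft flask): copper=1 flask=1 hemp=2 tin=8
After 10 (craft pick): copper=1 flask=1 hemp=1 pick=2 tin=8
After 11 (craft pick): copper=1 flask=1 pick=4 tin=8
After 12 (craft steel): copper=1 flask=1 pick=2 steel=1 tin=8
After 13 (craft steel): copper=1 flask=1 steel=2 tin=8
After 14 (consume 1 copper): flask=1 steel=2 tin=8
After 15 (gather 2 tin): flask=1 steel=2 tin=10
After 16 (gather 5 tin): flask=1 steel=2 tin=15
After 17 (gather 1 hemp): flask=1 hemp=1 steel=2 tin=15
After 18 (gather 5 hemp): flask=1 hemp=6 steel=2 tin=15
After 19 (craft pick): flask=1 hemp=5 pick=2 steel=2 tin=15
After 20 (consume 1 steel): flask=1 hemp=5 pick=2 steel=1 tin=15
After 21 (craft pick): flask=1 hemp=4 pick=4 steel=1 tin=15
After 22 (consume 2 pick): flask=1 hemp=4 pick=2 steel=1 tin=15
After 23 (gather 5 copper): copper=5 flask=1 hemp=4 pick=2 steel=1 tin=15
After 24 (craft flask): copper=3 flask=2 hemp=4 pick=2 steel=1 tin=15
After 25 (consume 2 hemp): copper=3 flask=2 hemp=2 pick=2 steel=1 tin=15

Answer: copper=3 flask=2 hemp=2 pick=2 steel=1 tin=15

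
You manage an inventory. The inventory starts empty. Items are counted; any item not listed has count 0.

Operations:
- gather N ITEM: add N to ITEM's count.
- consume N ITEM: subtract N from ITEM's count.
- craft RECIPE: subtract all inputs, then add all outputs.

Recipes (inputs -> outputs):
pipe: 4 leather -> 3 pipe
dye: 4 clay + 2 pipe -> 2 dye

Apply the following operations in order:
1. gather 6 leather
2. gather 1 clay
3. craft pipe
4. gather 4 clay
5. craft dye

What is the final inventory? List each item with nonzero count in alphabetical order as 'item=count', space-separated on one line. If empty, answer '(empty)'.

After 1 (gather 6 leather): leather=6
After 2 (gather 1 clay): clay=1 leather=6
After 3 (craft pipe): clay=1 leather=2 pipe=3
After 4 (gather 4 clay): clay=5 leather=2 pipe=3
After 5 (craft dye): clay=1 dye=2 leather=2 pipe=1

Answer: clay=1 dye=2 leather=2 pipe=1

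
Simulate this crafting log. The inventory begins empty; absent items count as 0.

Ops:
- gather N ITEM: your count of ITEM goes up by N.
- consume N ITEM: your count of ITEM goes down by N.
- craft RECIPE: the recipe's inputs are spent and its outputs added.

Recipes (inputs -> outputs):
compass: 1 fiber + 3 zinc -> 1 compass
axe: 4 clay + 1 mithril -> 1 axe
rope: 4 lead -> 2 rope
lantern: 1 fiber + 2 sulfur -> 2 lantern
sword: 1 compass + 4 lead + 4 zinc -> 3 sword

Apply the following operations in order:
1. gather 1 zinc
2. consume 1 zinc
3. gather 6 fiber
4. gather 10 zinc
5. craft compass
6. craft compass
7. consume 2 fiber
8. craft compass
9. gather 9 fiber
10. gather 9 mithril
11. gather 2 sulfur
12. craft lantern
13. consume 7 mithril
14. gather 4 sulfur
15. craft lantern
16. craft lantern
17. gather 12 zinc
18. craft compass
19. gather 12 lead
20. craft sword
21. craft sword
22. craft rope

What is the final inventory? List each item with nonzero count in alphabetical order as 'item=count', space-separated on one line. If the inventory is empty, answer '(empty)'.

After 1 (gather 1 zinc): zinc=1
After 2 (consume 1 zinc): (empty)
After 3 (gather 6 fiber): fiber=6
After 4 (gather 10 zinc): fiber=6 zinc=10
After 5 (craft compass): compass=1 fiber=5 zinc=7
After 6 (craft compass): compass=2 fiber=4 zinc=4
After 7 (consume 2 fiber): compass=2 fiber=2 zinc=4
After 8 (craft compass): compass=3 fiber=1 zinc=1
After 9 (gather 9 fiber): compass=3 fiber=10 zinc=1
After 10 (gather 9 mithril): compass=3 fiber=10 mithril=9 zinc=1
After 11 (gather 2 sulfur): compass=3 fiber=10 mithril=9 sulfur=2 zinc=1
After 12 (craft lantern): compass=3 fiber=9 lantern=2 mithril=9 zinc=1
After 13 (consume 7 mithril): compass=3 fiber=9 lantern=2 mithril=2 zinc=1
After 14 (gather 4 sulfur): compass=3 fiber=9 lantern=2 mithril=2 sulfur=4 zinc=1
After 15 (craft lantern): compass=3 fiber=8 lantern=4 mithril=2 sulfur=2 zinc=1
After 16 (craft lantern): compass=3 fiber=7 lantern=6 mithril=2 zinc=1
After 17 (gather 12 zinc): compass=3 fiber=7 lantern=6 mithril=2 zinc=13
After 18 (craft compass): compass=4 fiber=6 lantern=6 mithril=2 zinc=10
After 19 (gather 12 lead): compass=4 fiber=6 lantern=6 lead=12 mithril=2 zinc=10
After 20 (craft sword): compass=3 fiber=6 lantern=6 lead=8 mithril=2 sword=3 zinc=6
After 21 (craft sword): compass=2 fiber=6 lantern=6 lead=4 mithril=2 sword=6 zinc=2
After 22 (craft rope): compass=2 fiber=6 lantern=6 mithril=2 rope=2 sword=6 zinc=2

Answer: compass=2 fiber=6 lantern=6 mithril=2 rope=2 sword=6 zinc=2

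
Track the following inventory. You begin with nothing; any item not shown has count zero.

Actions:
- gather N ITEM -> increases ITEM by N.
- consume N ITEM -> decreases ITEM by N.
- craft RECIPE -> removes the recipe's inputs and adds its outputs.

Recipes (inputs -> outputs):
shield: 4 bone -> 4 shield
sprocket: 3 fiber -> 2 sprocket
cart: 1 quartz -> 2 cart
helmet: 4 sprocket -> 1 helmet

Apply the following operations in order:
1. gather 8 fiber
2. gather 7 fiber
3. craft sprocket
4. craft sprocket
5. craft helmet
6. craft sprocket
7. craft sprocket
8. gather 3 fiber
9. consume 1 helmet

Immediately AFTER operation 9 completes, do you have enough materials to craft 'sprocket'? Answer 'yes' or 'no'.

Answer: yes

Derivation:
After 1 (gather 8 fiber): fiber=8
After 2 (gather 7 fiber): fiber=15
After 3 (craft sprocket): fiber=12 sprocket=2
After 4 (craft sprocket): fiber=9 sprocket=4
After 5 (craft helmet): fiber=9 helmet=1
After 6 (craft sprocket): fiber=6 helmet=1 sprocket=2
After 7 (craft sprocket): fiber=3 helmet=1 sprocket=4
After 8 (gather 3 fiber): fiber=6 helmet=1 sprocket=4
After 9 (consume 1 helmet): fiber=6 sprocket=4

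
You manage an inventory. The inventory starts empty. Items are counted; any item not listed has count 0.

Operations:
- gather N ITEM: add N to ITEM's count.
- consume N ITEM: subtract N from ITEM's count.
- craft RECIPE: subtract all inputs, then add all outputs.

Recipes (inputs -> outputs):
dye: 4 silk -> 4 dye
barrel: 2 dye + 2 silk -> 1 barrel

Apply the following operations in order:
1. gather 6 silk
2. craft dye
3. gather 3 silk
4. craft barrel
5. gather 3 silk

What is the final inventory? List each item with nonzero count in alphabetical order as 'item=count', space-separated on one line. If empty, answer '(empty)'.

After 1 (gather 6 silk): silk=6
After 2 (craft dye): dye=4 silk=2
After 3 (gather 3 silk): dye=4 silk=5
After 4 (craft barrel): barrel=1 dye=2 silk=3
After 5 (gather 3 silk): barrel=1 dye=2 silk=6

Answer: barrel=1 dye=2 silk=6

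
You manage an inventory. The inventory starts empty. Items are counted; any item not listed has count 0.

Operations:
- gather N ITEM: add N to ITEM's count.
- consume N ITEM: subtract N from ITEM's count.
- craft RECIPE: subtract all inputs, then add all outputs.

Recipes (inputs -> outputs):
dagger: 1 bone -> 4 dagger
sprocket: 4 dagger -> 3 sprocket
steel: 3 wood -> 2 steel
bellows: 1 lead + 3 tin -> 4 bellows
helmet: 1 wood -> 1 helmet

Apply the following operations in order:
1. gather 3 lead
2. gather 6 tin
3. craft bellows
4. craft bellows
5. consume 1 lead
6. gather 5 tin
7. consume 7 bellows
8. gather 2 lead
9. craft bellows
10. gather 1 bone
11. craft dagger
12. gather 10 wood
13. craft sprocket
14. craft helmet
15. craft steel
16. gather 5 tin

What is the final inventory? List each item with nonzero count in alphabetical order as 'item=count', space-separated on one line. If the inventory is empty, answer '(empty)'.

After 1 (gather 3 lead): lead=3
After 2 (gather 6 tin): lead=3 tin=6
After 3 (craft bellows): bellows=4 lead=2 tin=3
After 4 (craft bellows): bellows=8 lead=1
After 5 (consume 1 lead): bellows=8
After 6 (gather 5 tin): bellows=8 tin=5
After 7 (consume 7 bellows): bellows=1 tin=5
After 8 (gather 2 lead): bellows=1 lead=2 tin=5
After 9 (craft bellows): bellows=5 lead=1 tin=2
After 10 (gather 1 bone): bellows=5 bone=1 lead=1 tin=2
After 11 (craft dagger): bellows=5 dagger=4 lead=1 tin=2
After 12 (gather 10 wood): bellows=5 dagger=4 lead=1 tin=2 wood=10
After 13 (craft sprocket): bellows=5 lead=1 sprocket=3 tin=2 wood=10
After 14 (craft helmet): bellows=5 helmet=1 lead=1 sprocket=3 tin=2 wood=9
After 15 (craft steel): bellows=5 helmet=1 lead=1 sprocket=3 steel=2 tin=2 wood=6
After 16 (gather 5 tin): bellows=5 helmet=1 lead=1 sprocket=3 steel=2 tin=7 wood=6

Answer: bellows=5 helmet=1 lead=1 sprocket=3 steel=2 tin=7 wood=6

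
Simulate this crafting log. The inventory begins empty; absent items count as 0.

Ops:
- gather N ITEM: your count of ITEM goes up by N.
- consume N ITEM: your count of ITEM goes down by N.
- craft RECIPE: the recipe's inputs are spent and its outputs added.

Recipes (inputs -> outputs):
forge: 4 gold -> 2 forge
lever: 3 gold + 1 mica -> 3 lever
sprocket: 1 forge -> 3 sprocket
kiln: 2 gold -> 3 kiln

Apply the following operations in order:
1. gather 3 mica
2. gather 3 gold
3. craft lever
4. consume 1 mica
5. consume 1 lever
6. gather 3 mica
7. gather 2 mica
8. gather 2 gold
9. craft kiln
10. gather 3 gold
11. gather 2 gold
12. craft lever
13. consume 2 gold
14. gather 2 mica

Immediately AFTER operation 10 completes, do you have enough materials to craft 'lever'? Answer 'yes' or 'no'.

After 1 (gather 3 mica): mica=3
After 2 (gather 3 gold): gold=3 mica=3
After 3 (craft lever): lever=3 mica=2
After 4 (consume 1 mica): lever=3 mica=1
After 5 (consume 1 lever): lever=2 mica=1
After 6 (gather 3 mica): lever=2 mica=4
After 7 (gather 2 mica): lever=2 mica=6
After 8 (gather 2 gold): gold=2 lever=2 mica=6
After 9 (craft kiln): kiln=3 lever=2 mica=6
After 10 (gather 3 gold): gold=3 kiln=3 lever=2 mica=6

Answer: yes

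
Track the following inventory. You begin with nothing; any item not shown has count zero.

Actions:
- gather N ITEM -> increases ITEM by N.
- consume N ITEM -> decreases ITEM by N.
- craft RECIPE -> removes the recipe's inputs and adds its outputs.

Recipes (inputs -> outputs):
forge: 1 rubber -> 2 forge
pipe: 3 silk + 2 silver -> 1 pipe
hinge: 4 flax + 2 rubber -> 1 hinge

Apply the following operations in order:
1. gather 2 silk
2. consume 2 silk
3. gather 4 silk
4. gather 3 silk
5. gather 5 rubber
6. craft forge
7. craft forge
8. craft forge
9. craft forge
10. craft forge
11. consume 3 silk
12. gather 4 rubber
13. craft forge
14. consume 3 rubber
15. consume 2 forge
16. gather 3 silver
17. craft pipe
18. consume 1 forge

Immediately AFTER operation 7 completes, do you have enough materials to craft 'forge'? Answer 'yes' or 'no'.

Answer: yes

Derivation:
After 1 (gather 2 silk): silk=2
After 2 (consume 2 silk): (empty)
After 3 (gather 4 silk): silk=4
After 4 (gather 3 silk): silk=7
After 5 (gather 5 rubber): rubber=5 silk=7
After 6 (craft forge): forge=2 rubber=4 silk=7
After 7 (craft forge): forge=4 rubber=3 silk=7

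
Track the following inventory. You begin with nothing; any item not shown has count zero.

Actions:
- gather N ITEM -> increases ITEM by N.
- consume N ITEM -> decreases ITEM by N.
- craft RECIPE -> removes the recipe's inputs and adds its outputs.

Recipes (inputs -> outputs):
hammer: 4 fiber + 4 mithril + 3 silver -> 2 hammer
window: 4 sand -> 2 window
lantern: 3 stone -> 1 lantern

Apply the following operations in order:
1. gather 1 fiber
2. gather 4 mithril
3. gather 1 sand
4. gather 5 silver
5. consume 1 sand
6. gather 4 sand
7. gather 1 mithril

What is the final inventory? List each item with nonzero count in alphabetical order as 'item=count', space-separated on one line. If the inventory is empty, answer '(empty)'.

Answer: fiber=1 mithril=5 sand=4 silver=5

Derivation:
After 1 (gather 1 fiber): fiber=1
After 2 (gather 4 mithril): fiber=1 mithril=4
After 3 (gather 1 sand): fiber=1 mithril=4 sand=1
After 4 (gather 5 silver): fiber=1 mithril=4 sand=1 silver=5
After 5 (consume 1 sand): fiber=1 mithril=4 silver=5
After 6 (gather 4 sand): fiber=1 mithril=4 sand=4 silver=5
After 7 (gather 1 mithril): fiber=1 mithril=5 sand=4 silver=5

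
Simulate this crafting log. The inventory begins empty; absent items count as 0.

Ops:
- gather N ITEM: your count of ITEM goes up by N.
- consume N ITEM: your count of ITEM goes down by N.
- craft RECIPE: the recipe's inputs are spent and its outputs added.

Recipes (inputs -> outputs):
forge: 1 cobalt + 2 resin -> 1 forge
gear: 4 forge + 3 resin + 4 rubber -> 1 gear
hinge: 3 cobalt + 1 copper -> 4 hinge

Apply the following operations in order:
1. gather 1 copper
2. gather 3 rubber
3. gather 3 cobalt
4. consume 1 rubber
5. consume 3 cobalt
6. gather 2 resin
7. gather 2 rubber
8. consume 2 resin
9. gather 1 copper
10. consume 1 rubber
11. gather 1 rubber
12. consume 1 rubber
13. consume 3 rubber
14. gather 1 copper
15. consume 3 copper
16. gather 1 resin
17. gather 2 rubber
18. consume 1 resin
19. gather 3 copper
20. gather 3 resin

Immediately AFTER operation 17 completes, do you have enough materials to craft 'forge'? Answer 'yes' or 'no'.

After 1 (gather 1 copper): copper=1
After 2 (gather 3 rubber): copper=1 rubber=3
After 3 (gather 3 cobalt): cobalt=3 copper=1 rubber=3
After 4 (consume 1 rubber): cobalt=3 copper=1 rubber=2
After 5 (consume 3 cobalt): copper=1 rubber=2
After 6 (gather 2 resin): copper=1 resin=2 rubber=2
After 7 (gather 2 rubber): copper=1 resin=2 rubber=4
After 8 (consume 2 resin): copper=1 rubber=4
After 9 (gather 1 copper): copper=2 rubber=4
After 10 (consume 1 rubber): copper=2 rubber=3
After 11 (gather 1 rubber): copper=2 rubber=4
After 12 (consume 1 rubber): copper=2 rubber=3
After 13 (consume 3 rubber): copper=2
After 14 (gather 1 copper): copper=3
After 15 (consume 3 copper): (empty)
After 16 (gather 1 resin): resin=1
After 17 (gather 2 rubber): resin=1 rubber=2

Answer: no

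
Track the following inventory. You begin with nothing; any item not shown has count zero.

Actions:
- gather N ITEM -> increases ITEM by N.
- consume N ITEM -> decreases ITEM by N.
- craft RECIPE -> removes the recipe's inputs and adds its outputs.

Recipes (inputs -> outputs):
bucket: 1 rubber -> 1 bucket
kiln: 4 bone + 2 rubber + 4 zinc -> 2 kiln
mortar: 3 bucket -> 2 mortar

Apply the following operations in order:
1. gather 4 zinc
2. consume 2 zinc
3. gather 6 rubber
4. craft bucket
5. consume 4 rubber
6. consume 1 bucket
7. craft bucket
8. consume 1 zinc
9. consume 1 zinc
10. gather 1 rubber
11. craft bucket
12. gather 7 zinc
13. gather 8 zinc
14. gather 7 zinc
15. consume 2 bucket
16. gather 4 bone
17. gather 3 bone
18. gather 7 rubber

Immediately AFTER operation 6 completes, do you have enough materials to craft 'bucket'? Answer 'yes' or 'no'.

Answer: yes

Derivation:
After 1 (gather 4 zinc): zinc=4
After 2 (consume 2 zinc): zinc=2
After 3 (gather 6 rubber): rubber=6 zinc=2
After 4 (craft bucket): bucket=1 rubber=5 zinc=2
After 5 (consume 4 rubber): bucket=1 rubber=1 zinc=2
After 6 (consume 1 bucket): rubber=1 zinc=2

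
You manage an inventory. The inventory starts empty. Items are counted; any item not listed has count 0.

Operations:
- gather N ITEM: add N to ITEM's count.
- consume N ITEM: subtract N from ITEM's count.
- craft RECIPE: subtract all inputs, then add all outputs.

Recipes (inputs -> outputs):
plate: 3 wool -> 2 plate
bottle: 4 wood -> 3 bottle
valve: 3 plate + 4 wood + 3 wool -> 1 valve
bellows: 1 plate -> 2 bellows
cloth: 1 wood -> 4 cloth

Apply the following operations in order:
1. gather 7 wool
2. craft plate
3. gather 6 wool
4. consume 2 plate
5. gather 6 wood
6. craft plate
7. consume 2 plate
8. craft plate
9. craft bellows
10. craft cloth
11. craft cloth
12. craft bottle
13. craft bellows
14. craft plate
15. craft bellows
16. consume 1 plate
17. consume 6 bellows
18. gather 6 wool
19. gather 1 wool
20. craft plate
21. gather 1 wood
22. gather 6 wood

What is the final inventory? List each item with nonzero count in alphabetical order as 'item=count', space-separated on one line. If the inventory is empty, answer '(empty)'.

Answer: bottle=3 cloth=8 plate=2 wood=7 wool=5

Derivation:
After 1 (gather 7 wool): wool=7
After 2 (craft plate): plate=2 wool=4
After 3 (gather 6 wool): plate=2 wool=10
After 4 (consume 2 plate): wool=10
After 5 (gather 6 wood): wood=6 wool=10
After 6 (craft plate): plate=2 wood=6 wool=7
After 7 (consume 2 plate): wood=6 wool=7
After 8 (craft plate): plate=2 wood=6 wool=4
After 9 (craft bellows): bellows=2 plate=1 wood=6 wool=4
After 10 (craft cloth): bellows=2 cloth=4 plate=1 wood=5 wool=4
After 11 (craft cloth): bellows=2 cloth=8 plate=1 wood=4 wool=4
After 12 (craft bottle): bellows=2 bottle=3 cloth=8 plate=1 wool=4
After 13 (craft bellows): bellows=4 bottle=3 cloth=8 wool=4
After 14 (craft plate): bellows=4 bottle=3 cloth=8 plate=2 wool=1
After 15 (craft bellows): bellows=6 bottle=3 cloth=8 plate=1 wool=1
After 16 (consume 1 plate): bellows=6 bottle=3 cloth=8 wool=1
After 17 (consume 6 bellows): bottle=3 cloth=8 wool=1
After 18 (gather 6 wool): bottle=3 cloth=8 wool=7
After 19 (gather 1 wool): bottle=3 cloth=8 wool=8
After 20 (craft plate): bottle=3 cloth=8 plate=2 wool=5
After 21 (gather 1 wood): bottle=3 cloth=8 plate=2 wood=1 wool=5
After 22 (gather 6 wood): bottle=3 cloth=8 plate=2 wood=7 wool=5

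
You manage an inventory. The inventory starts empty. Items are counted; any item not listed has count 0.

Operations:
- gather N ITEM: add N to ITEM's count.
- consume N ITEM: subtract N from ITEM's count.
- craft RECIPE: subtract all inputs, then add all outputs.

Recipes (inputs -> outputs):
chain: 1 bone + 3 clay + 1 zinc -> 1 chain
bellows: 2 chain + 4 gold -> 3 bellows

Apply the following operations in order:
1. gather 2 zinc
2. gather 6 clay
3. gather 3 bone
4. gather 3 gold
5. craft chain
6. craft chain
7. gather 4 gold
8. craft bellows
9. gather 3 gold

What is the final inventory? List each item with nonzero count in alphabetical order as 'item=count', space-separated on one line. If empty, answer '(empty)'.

After 1 (gather 2 zinc): zinc=2
After 2 (gather 6 clay): clay=6 zinc=2
After 3 (gather 3 bone): bone=3 clay=6 zinc=2
After 4 (gather 3 gold): bone=3 clay=6 gold=3 zinc=2
After 5 (craft chain): bone=2 chain=1 clay=3 gold=3 zinc=1
After 6 (craft chain): bone=1 chain=2 gold=3
After 7 (gather 4 gold): bone=1 chain=2 gold=7
After 8 (craft bellows): bellows=3 bone=1 gold=3
After 9 (gather 3 gold): bellows=3 bone=1 gold=6

Answer: bellows=3 bone=1 gold=6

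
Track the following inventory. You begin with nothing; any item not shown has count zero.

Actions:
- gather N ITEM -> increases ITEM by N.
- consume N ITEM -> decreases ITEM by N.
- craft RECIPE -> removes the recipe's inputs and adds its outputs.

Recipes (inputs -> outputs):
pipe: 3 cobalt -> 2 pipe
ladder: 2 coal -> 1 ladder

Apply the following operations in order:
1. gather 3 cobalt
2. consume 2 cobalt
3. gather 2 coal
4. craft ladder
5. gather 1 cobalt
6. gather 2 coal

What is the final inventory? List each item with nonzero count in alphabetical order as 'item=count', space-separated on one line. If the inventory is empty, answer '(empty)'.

After 1 (gather 3 cobalt): cobalt=3
After 2 (consume 2 cobalt): cobalt=1
After 3 (gather 2 coal): coal=2 cobalt=1
After 4 (craft ladder): cobalt=1 ladder=1
After 5 (gather 1 cobalt): cobalt=2 ladder=1
After 6 (gather 2 coal): coal=2 cobalt=2 ladder=1

Answer: coal=2 cobalt=2 ladder=1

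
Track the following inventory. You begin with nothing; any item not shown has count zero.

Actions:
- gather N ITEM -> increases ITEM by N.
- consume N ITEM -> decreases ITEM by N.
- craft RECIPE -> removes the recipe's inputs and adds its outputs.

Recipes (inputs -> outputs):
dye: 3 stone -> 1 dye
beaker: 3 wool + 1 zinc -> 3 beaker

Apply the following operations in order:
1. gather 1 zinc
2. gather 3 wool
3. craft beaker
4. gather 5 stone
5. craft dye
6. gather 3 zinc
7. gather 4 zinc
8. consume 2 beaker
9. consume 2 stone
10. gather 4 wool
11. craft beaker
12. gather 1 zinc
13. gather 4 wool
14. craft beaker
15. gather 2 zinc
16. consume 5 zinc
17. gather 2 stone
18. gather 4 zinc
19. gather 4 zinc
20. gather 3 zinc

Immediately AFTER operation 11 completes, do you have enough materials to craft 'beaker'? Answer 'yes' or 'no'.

Answer: no

Derivation:
After 1 (gather 1 zinc): zinc=1
After 2 (gather 3 wool): wool=3 zinc=1
After 3 (craft beaker): beaker=3
After 4 (gather 5 stone): beaker=3 stone=5
After 5 (craft dye): beaker=3 dye=1 stone=2
After 6 (gather 3 zinc): beaker=3 dye=1 stone=2 zinc=3
After 7 (gather 4 zinc): beaker=3 dye=1 stone=2 zinc=7
After 8 (consume 2 beaker): beaker=1 dye=1 stone=2 zinc=7
After 9 (consume 2 stone): beaker=1 dye=1 zinc=7
After 10 (gather 4 wool): beaker=1 dye=1 wool=4 zinc=7
After 11 (craft beaker): beaker=4 dye=1 wool=1 zinc=6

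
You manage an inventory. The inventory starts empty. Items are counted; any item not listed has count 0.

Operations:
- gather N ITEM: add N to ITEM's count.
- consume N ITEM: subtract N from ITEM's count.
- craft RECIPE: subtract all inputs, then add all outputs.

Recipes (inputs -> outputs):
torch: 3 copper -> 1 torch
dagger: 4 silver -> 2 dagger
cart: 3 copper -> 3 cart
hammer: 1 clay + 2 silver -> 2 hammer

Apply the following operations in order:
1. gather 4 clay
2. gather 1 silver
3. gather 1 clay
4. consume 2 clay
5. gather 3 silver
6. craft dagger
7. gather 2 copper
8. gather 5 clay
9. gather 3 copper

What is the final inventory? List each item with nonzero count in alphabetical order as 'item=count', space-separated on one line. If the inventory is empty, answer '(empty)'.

After 1 (gather 4 clay): clay=4
After 2 (gather 1 silver): clay=4 silver=1
After 3 (gather 1 clay): clay=5 silver=1
After 4 (consume 2 clay): clay=3 silver=1
After 5 (gather 3 silver): clay=3 silver=4
After 6 (craft dagger): clay=3 dagger=2
After 7 (gather 2 copper): clay=3 copper=2 dagger=2
After 8 (gather 5 clay): clay=8 copper=2 dagger=2
After 9 (gather 3 copper): clay=8 copper=5 dagger=2

Answer: clay=8 copper=5 dagger=2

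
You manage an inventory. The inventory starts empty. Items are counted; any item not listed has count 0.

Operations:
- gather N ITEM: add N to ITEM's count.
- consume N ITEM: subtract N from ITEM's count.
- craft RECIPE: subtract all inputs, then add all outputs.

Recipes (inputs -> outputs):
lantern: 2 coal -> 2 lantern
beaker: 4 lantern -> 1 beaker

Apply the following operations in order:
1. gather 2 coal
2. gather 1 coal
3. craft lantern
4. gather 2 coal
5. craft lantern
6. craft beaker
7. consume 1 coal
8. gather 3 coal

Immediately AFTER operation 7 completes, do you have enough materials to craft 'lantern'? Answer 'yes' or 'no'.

Answer: no

Derivation:
After 1 (gather 2 coal): coal=2
After 2 (gather 1 coal): coal=3
After 3 (craft lantern): coal=1 lantern=2
After 4 (gather 2 coal): coal=3 lantern=2
After 5 (craft lantern): coal=1 lantern=4
After 6 (craft beaker): beaker=1 coal=1
After 7 (consume 1 coal): beaker=1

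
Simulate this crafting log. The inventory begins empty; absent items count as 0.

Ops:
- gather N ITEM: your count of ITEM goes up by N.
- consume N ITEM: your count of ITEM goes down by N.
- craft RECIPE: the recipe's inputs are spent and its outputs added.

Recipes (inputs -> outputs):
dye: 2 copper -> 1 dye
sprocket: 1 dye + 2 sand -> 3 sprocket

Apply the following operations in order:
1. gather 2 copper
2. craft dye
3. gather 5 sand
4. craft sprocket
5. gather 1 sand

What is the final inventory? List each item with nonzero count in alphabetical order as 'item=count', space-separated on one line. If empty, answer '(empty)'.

Answer: sand=4 sprocket=3

Derivation:
After 1 (gather 2 copper): copper=2
After 2 (craft dye): dye=1
After 3 (gather 5 sand): dye=1 sand=5
After 4 (craft sprocket): sand=3 sprocket=3
After 5 (gather 1 sand): sand=4 sprocket=3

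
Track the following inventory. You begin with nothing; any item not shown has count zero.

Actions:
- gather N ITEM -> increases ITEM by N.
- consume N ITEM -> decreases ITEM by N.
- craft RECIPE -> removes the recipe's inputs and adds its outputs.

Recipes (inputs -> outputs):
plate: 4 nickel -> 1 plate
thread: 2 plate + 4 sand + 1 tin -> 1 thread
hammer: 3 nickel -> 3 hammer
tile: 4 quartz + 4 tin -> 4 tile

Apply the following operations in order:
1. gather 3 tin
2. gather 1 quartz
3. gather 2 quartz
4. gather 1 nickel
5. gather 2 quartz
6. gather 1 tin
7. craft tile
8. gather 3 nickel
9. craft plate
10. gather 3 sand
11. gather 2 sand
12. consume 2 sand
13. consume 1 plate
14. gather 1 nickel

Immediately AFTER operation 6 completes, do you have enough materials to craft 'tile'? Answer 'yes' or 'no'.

Answer: yes

Derivation:
After 1 (gather 3 tin): tin=3
After 2 (gather 1 quartz): quartz=1 tin=3
After 3 (gather 2 quartz): quartz=3 tin=3
After 4 (gather 1 nickel): nickel=1 quartz=3 tin=3
After 5 (gather 2 quartz): nickel=1 quartz=5 tin=3
After 6 (gather 1 tin): nickel=1 quartz=5 tin=4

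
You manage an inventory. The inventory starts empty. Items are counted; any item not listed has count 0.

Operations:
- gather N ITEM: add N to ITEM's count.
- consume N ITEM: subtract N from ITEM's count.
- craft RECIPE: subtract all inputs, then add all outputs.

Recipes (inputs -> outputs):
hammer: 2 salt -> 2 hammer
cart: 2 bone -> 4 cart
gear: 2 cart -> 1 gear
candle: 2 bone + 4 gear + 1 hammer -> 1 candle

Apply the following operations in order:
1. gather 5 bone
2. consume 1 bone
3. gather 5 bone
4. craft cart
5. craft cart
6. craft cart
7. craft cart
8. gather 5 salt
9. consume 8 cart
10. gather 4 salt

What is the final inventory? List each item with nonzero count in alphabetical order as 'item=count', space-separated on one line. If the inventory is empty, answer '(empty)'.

After 1 (gather 5 bone): bone=5
After 2 (consume 1 bone): bone=4
After 3 (gather 5 bone): bone=9
After 4 (craft cart): bone=7 cart=4
After 5 (craft cart): bone=5 cart=8
After 6 (craft cart): bone=3 cart=12
After 7 (craft cart): bone=1 cart=16
After 8 (gather 5 salt): bone=1 cart=16 salt=5
After 9 (consume 8 cart): bone=1 cart=8 salt=5
After 10 (gather 4 salt): bone=1 cart=8 salt=9

Answer: bone=1 cart=8 salt=9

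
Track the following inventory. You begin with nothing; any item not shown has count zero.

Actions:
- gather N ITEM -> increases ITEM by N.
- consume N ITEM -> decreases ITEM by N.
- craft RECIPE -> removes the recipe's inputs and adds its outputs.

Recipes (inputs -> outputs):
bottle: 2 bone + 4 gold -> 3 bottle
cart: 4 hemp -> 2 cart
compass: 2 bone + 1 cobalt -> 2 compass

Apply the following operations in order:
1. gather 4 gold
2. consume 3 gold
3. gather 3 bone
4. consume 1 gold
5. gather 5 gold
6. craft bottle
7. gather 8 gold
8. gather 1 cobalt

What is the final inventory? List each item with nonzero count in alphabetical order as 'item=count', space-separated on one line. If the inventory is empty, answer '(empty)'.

After 1 (gather 4 gold): gold=4
After 2 (consume 3 gold): gold=1
After 3 (gather 3 bone): bone=3 gold=1
After 4 (consume 1 gold): bone=3
After 5 (gather 5 gold): bone=3 gold=5
After 6 (craft bottle): bone=1 bottle=3 gold=1
After 7 (gather 8 gold): bone=1 bottle=3 gold=9
After 8 (gather 1 cobalt): bone=1 bottle=3 cobalt=1 gold=9

Answer: bone=1 bottle=3 cobalt=1 gold=9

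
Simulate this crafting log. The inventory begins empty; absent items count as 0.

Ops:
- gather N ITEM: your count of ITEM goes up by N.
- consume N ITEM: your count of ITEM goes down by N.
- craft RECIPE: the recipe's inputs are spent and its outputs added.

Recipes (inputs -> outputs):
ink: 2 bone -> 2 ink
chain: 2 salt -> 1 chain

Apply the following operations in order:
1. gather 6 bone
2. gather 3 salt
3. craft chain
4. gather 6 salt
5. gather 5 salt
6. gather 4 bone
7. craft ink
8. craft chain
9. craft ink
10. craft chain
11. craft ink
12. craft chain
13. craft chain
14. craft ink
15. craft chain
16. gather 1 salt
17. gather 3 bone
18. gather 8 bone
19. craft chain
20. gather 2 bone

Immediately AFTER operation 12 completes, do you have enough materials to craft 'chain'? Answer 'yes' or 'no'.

After 1 (gather 6 bone): bone=6
After 2 (gather 3 salt): bone=6 salt=3
After 3 (craft chain): bone=6 chain=1 salt=1
After 4 (gather 6 salt): bone=6 chain=1 salt=7
After 5 (gather 5 salt): bone=6 chain=1 salt=12
After 6 (gather 4 bone): bone=10 chain=1 salt=12
After 7 (craft ink): bone=8 chain=1 ink=2 salt=12
After 8 (craft chain): bone=8 chain=2 ink=2 salt=10
After 9 (craft ink): bone=6 chain=2 ink=4 salt=10
After 10 (craft chain): bone=6 chain=3 ink=4 salt=8
After 11 (craft ink): bone=4 chain=3 ink=6 salt=8
After 12 (craft chain): bone=4 chain=4 ink=6 salt=6

Answer: yes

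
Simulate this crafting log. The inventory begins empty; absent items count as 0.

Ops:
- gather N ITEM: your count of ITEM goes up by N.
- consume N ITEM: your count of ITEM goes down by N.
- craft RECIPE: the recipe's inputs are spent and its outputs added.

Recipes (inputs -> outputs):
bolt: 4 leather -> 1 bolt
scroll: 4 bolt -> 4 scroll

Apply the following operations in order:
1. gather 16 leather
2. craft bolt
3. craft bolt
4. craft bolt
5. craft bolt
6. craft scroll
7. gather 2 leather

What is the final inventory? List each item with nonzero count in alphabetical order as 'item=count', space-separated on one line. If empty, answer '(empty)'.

Answer: leather=2 scroll=4

Derivation:
After 1 (gather 16 leather): leather=16
After 2 (craft bolt): bolt=1 leather=12
After 3 (craft bolt): bolt=2 leather=8
After 4 (craft bolt): bolt=3 leather=4
After 5 (craft bolt): bolt=4
After 6 (craft scroll): scroll=4
After 7 (gather 2 leather): leather=2 scroll=4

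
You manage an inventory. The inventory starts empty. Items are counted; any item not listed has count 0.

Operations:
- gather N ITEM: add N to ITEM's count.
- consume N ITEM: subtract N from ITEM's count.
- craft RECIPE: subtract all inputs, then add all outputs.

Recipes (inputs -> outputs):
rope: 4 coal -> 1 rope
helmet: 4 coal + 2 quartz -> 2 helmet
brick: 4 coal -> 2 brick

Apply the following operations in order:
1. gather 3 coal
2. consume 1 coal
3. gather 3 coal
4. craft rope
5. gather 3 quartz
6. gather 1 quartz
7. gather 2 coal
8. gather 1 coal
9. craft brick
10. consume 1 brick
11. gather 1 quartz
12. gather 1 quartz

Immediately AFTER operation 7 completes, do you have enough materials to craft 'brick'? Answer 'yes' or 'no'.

After 1 (gather 3 coal): coal=3
After 2 (consume 1 coal): coal=2
After 3 (gather 3 coal): coal=5
After 4 (craft rope): coal=1 rope=1
After 5 (gather 3 quartz): coal=1 quartz=3 rope=1
After 6 (gather 1 quartz): coal=1 quartz=4 rope=1
After 7 (gather 2 coal): coal=3 quartz=4 rope=1

Answer: no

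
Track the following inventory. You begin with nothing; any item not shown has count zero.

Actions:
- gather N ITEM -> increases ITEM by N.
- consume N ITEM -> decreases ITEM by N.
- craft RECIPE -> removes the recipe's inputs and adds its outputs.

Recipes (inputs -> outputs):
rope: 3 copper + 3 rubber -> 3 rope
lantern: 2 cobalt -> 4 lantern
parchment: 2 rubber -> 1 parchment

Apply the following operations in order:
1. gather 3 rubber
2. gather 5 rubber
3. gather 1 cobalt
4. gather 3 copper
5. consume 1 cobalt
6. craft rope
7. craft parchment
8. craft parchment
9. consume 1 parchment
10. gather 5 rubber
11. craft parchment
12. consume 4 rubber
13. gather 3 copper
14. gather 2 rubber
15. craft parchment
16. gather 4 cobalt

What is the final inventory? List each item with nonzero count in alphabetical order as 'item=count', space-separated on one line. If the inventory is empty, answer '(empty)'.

Answer: cobalt=4 copper=3 parchment=3 rope=3

Derivation:
After 1 (gather 3 rubber): rubber=3
After 2 (gather 5 rubber): rubber=8
After 3 (gather 1 cobalt): cobalt=1 rubber=8
After 4 (gather 3 copper): cobalt=1 copper=3 rubber=8
After 5 (consume 1 cobalt): copper=3 rubber=8
After 6 (craft rope): rope=3 rubber=5
After 7 (craft parchment): parchment=1 rope=3 rubber=3
After 8 (craft parchment): parchment=2 rope=3 rubber=1
After 9 (consume 1 parchment): parchment=1 rope=3 rubber=1
After 10 (gather 5 rubber): parchment=1 rope=3 rubber=6
After 11 (craft parchment): parchment=2 rope=3 rubber=4
After 12 (consume 4 rubber): parchment=2 rope=3
After 13 (gather 3 copper): copper=3 parchment=2 rope=3
After 14 (gather 2 rubber): copper=3 parchment=2 rope=3 rubber=2
After 15 (craft parchment): copper=3 parchment=3 rope=3
After 16 (gather 4 cobalt): cobalt=4 copper=3 parchment=3 rope=3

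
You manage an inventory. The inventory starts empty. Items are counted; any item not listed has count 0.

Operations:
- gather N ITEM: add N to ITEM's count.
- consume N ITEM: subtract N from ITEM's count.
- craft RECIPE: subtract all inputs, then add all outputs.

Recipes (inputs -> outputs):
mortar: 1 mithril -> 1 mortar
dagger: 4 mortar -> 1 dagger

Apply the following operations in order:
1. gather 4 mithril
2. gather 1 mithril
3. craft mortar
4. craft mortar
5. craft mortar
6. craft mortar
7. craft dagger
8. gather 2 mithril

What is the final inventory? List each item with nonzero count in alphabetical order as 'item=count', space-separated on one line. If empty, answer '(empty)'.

Answer: dagger=1 mithril=3

Derivation:
After 1 (gather 4 mithril): mithril=4
After 2 (gather 1 mithril): mithril=5
After 3 (craft mortar): mithril=4 mortar=1
After 4 (craft mortar): mithril=3 mortar=2
After 5 (craft mortar): mithril=2 mortar=3
After 6 (craft mortar): mithril=1 mortar=4
After 7 (craft dagger): dagger=1 mithril=1
After 8 (gather 2 mithril): dagger=1 mithril=3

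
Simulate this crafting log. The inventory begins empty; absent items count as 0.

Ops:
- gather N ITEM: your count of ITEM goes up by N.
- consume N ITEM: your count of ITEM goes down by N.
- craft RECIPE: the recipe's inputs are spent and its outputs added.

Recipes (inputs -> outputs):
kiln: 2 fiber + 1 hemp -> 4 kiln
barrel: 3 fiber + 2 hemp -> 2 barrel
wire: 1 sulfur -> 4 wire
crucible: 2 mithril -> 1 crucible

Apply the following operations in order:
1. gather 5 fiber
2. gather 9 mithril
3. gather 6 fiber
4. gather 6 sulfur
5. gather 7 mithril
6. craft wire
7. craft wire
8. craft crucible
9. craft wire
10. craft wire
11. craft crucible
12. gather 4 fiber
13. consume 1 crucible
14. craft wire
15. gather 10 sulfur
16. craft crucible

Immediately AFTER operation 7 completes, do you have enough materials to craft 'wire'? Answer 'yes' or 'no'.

After 1 (gather 5 fiber): fiber=5
After 2 (gather 9 mithril): fiber=5 mithril=9
After 3 (gather 6 fiber): fiber=11 mithril=9
After 4 (gather 6 sulfur): fiber=11 mithril=9 sulfur=6
After 5 (gather 7 mithril): fiber=11 mithril=16 sulfur=6
After 6 (craft wire): fiber=11 mithril=16 sulfur=5 wire=4
After 7 (craft wire): fiber=11 mithril=16 sulfur=4 wire=8

Answer: yes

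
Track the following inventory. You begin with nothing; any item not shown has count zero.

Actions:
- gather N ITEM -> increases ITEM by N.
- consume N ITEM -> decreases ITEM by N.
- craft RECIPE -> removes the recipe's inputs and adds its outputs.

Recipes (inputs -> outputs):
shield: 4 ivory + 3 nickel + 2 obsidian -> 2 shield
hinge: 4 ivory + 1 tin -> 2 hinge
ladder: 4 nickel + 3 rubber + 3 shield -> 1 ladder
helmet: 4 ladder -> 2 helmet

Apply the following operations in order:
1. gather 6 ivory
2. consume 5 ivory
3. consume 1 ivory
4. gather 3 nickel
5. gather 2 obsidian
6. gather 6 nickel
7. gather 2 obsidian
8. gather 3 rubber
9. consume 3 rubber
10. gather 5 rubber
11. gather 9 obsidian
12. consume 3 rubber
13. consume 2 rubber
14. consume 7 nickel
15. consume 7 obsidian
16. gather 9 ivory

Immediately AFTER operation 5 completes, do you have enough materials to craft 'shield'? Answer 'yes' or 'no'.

Answer: no

Derivation:
After 1 (gather 6 ivory): ivory=6
After 2 (consume 5 ivory): ivory=1
After 3 (consume 1 ivory): (empty)
After 4 (gather 3 nickel): nickel=3
After 5 (gather 2 obsidian): nickel=3 obsidian=2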